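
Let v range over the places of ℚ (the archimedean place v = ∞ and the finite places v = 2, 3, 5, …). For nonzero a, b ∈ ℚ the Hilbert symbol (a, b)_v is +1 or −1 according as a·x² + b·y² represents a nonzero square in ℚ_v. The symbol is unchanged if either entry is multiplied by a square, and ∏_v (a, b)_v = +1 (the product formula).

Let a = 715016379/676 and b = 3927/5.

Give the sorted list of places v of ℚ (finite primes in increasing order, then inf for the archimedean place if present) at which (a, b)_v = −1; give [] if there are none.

(a, b) ≡ (10659, 19635) mod (ℚ^×)²; places V = {2, 3, 5, 7, 11, 13, 17, 19, 37, ∞}.
(a,b)_17: α=1, u≡8; β=1, v≡2 (mod 17); (8|17)=+1, (2|17)=+1; sign (−1)^0·+1^1·+1^1 = +1.
(a,b)_5: α=0, u≡4; β=-1, v≡2 (mod 5); (4|5)=+1, (2|5)=-1; sign (−1)^0·+1^-1·-1^0 = +1.
(a,b)_19: α=1, u≡10; β=0, v≡14 (mod 19); (10|19)=-1, (14|19)=-1; sign (−1)^0·-1^0·-1^1 = -1.
(a,b)_37: α=2, u≡11; β=0, v≡1 (mod 37); (11|37)=+1, (1|37)=+1; sign (−1)^0·+1^0·+1^2 = +1.
(a,b)_3: α=1, u≡1; β=1, v≡2 (mod 3); (1|3)=+1, (2|3)=-1; sign (−1)^1·+1^1·-1^1 = +1.
(a,b)_7: α=2, u≡5; β=1, v≡3 (mod 7); (5|7)=-1, (3|7)=-1; sign (−1)^0·-1^1·-1^2 = -1.
(a,b)_11: α=1, u≡5; β=1, v≡1 (mod 11); (5|11)=+1, (1|11)=+1; sign (−1)^1·+1^1·+1^1 = -1.
(a,b)_2: α=-2, β=0; u≡3, v≡3 (mod 8); ε(u)ε(v)=1·1, αω(v)=-2·1, βω(u)=0·1; sum ≡ 1  ⇒  -1.
(a,b)_∞: sgn(10659)=+, sgn(19635)=+, so +1.
(a,b)_13: α=-2, u≡3; β=0, v≡8 (mod 13); (3|13)=+1, (8|13)=-1; sign (−1)^0·+1^0·-1^-2 = +1.
(10659, 19635 / ℚ) ramifies at {2, 7, 11, 19}: a division algebra.

[2, 7, 11, 19]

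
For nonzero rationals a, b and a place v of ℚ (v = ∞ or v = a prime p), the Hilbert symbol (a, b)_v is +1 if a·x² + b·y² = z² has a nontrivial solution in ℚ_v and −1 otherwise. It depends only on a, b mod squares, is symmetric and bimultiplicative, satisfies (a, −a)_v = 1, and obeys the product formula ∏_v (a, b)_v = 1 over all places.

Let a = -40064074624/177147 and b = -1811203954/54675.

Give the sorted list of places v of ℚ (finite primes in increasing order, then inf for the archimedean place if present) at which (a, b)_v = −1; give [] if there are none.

(a, b) ≡ (-138, -4278) mod (ℚ^×)²; places V = {2, 3, 5, 7, 17, 23, 31, ∞}.
(a,b)_7: α=2, u≡1; β=4, v≡3 (mod 7); (1|7)=+1, (3|7)=-1; sign (−1)^0·+1^4·-1^2 = +1.
(a,b)_5: α=0, u≡3; β=-2, v≡3 (mod 5); (3|5)=-1, (3|5)=-1; sign (−1)^0·-1^-2·-1^0 = +1.
(a,b)_31: α=2, u≡21; β=1, v≡26 (mod 31); (21|31)=-1, (26|31)=-1; sign (−1)^0·-1^1·-1^2 = -1.
(a,b)_17: α=2, u≡15; β=0, v≡11 (mod 17); (15|17)=+1, (11|17)=-1; sign (−1)^0·+1^0·-1^2 = +1.
(a,b)_23: α=1, u≡5; β=3, v≡10 (mod 23); (5|23)=-1, (10|23)=-1; sign (−1)^1·-1^3·-1^1 = -1.
(a,b)_2: α=7, β=1; u≡3, v≡5 (mod 8); ε(u)ε(v)=1·0, αω(v)=7·1, βω(u)=1·1; sum ≡ 0  ⇒  +1.
(a,b)_3: α=-11, u≡2; β=-7, v≡2 (mod 3); (2|3)=-1, (2|3)=-1; sign (−1)^1·-1^-7·-1^-11 = -1.
(a,b)_∞: sgn(-138)=−, sgn(-4278)=−, so -1.
Ram(-138, -4278) = {3, 23, 31, ∞}; no ℚ_3-point on the conic.

[3, 23, 31, inf]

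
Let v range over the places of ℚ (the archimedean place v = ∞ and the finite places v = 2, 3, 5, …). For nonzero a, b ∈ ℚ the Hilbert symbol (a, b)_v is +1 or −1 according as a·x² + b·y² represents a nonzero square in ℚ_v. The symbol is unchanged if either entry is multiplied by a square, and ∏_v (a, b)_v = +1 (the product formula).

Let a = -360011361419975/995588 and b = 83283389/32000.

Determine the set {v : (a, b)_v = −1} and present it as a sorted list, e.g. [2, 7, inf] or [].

Mod squares: a ≡ -319447, b ≡ 10105. Check v ∈ {∞, 2, 5, 7, 11, 17, 19, 23, 29, 31, 43, 47}.
v=31: a=31^2·(≡20), b=31^0·(≡23) mod 31; (20|31)=+1, (23|31)=-1; (−1)^{2·0·15}·(+1)^0·(-1)^2 = +1.
v=5: a=5^2·(≡2), b=5^-3·(≡4) mod 5; (2|5)=-1, (4|5)=+1; (−1)^{2·-3·2}·(-1)^-3·(+1)^2 = -1.
v=43: a=43^1·(≡16), b=43^1·(≡29) mod 43; (16|43)=+1, (29|43)=-1; (−1)^{1·1·21}·(+1)^1·(-1)^1 = +1.
v=29: a=29^0·(≡26), b=29^2·(≡4) mod 29; (26|29)=-1, (4|29)=+1; (−1)^{0·2·14}·(-1)^2·(+1)^0 = +1.
v=∞: -319447 < 0 and 10105 > 0  ⇒  (a,b)_∞ = +1.
v=47: a=47^2·(≡18), b=47^1·(≡1) mod 47; (18|47)=+1, (1|47)=+1; (−1)^{2·1·23}·(+1)^1·(+1)^2 = +1.
v=17: a=17^-1·(≡6), b=17^0·(≡11) mod 17; (6|17)=-1, (11|17)=-1; (−1)^{-1·0·8}·(-1)^0·(-1)^-1 = -1.
v=2: v_2(a)=-2, v_2(b)=-8; units ≡ 1, 1 (mod 8); ε·ε+αω+βω = 0·0+-2·0+-8·0 ≡ 0  ⇒  (a,b)_2 = +1.
v=7: a=7^0·(≡6), b=7^2·(≡4) mod 7; (6|7)=-1, (4|7)=+1; (−1)^{0·2·3}·(-1)^2·(+1)^0 = +1.
v=19: a=19^3·(≡18), b=19^0·(≡6) mod 19; (18|19)=-1, (6|19)=+1; (−1)^{3·0·9}·(-1)^0·(+1)^3 = +1.
v=23: a=23^1·(≡8), b=23^0·(≡3) mod 23; (8|23)=+1, (3|23)=+1; (−1)^{1·0·11}·(+1)^0·(+1)^1 = +1.
v=11: a=11^-4·(≡5), b=11^0·(≡2) mod 11; (5|11)=+1, (2|11)=-1; (−1)^{-4·0·5}·(+1)^0·(-1)^-4 = +1.
(-319447, 10105 / ℚ) ramifies at {5, 17}: a division algebra.

[5, 17]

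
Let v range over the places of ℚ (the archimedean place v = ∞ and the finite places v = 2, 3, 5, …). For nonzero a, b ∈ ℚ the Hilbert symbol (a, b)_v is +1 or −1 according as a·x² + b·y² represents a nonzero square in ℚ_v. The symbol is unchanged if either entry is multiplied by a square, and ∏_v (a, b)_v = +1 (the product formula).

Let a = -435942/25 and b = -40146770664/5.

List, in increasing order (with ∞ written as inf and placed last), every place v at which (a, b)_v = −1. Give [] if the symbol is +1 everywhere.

[2, 5, 11, inf]

Mod squares: a ≡ -598, b ≡ -770. Check v ∈ {∞, 2, 3, 5, 7, 11, 13, 23}.
v=2: v_2(a)=1, v_2(b)=3; units ≡ 5, 7 (mod 8); ε·ε+αω+βω = 0·1+1·0+3·1 ≡ 1  ⇒  (a,b)_2 = -1.
v=3: a=3^6·(≡2), b=3^6·(≡1) mod 3; (2|3)=-1, (1|3)=+1; (−1)^{6·6·1}·(-1)^6·(+1)^6 = +1.
v=13: a=13^1·(≡7), b=13^2·(≡4) mod 13; (7|13)=-1, (4|13)=+1; (−1)^{1·2·6}·(-1)^2·(+1)^1 = +1.
v=∞: -598 < 0 and -770 < 0  ⇒  (a,b)_∞ = -1.
v=7: a=7^0·(≡1), b=7^1·(≡1) mod 7; (1|7)=+1, (1|7)=+1; (−1)^{0·1·3}·(+1)^1·(+1)^0 = +1.
v=11: a=11^0·(≡7), b=11^1·(≡2) mod 11; (7|11)=-1, (2|11)=-1; (−1)^{0·1·5}·(-1)^1·(-1)^0 = -1.
v=23: a=23^1·(≡22), b=23^2·(≡13) mod 23; (22|23)=-1, (13|23)=+1; (−1)^{1·2·11}·(-1)^2·(+1)^1 = +1.
v=5: a=5^-2·(≡3), b=5^-1·(≡1) mod 5; (3|5)=-1, (1|5)=+1; (−1)^{-2·-1·2}·(-1)^-1·(+1)^-2 = -1.
(-598, -770 / ℚ) ramifies at {2, 5, 11, ∞}: a division algebra.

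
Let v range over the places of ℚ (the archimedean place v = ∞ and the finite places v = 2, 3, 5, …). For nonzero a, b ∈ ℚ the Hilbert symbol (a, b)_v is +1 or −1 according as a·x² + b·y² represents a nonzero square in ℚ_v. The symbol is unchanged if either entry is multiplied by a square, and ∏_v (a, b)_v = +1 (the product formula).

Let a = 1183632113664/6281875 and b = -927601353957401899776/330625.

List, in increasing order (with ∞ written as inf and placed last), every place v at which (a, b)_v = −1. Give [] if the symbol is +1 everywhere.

Mod squares: a ≡ 1729, b ≡ -899. Check v ∈ {∞, 2, 3, 5, 7, 11, 13, 19, 23, 29, 31}.
v=5: a=5^-4·(≡4), b=5^-4·(≡1) mod 5; (4|5)=+1, (1|5)=+1; (−1)^{-4·-4·2}·(+1)^-4·(+1)^-4 = +1.
v=31: a=31^0·(≡15), b=31^1·(≡7) mod 31; (15|31)=-1, (7|31)=+1; (−1)^{0·1·15}·(-1)^1·(+1)^0 = -1.
v=23: a=23^-2·(≡18), b=23^-2·(≡15) mod 23; (18|23)=+1, (15|23)=-1; (−1)^{-2·-2·11}·(+1)^-2·(-1)^-2 = +1.
v=11: a=11^2·(≡7), b=11^2·(≡4) mod 11; (7|11)=-1, (4|11)=+1; (−1)^{2·2·5}·(-1)^2·(+1)^2 = +1.
v=13: a=13^1·(≡10), b=13^2·(≡7) mod 13; (10|13)=+1, (7|13)=-1; (−1)^{1·2·6}·(+1)^2·(-1)^1 = -1.
v=19: a=19^-1·(≡3), b=19^0·(≡18) mod 19; (3|19)=-1, (18|19)=-1; (−1)^{-1·0·9}·(-1)^0·(-1)^-1 = -1.
v=2: v_2(a)=14, v_2(b)=8; units ≡ 1, 5 (mod 8); ε·ε+αω+βω = 0·0+14·1+8·0 ≡ 0  ⇒  (a,b)_2 = +1.
v=∞: 1729 > 0 and -899 < 0  ⇒  (a,b)_∞ = +1.
v=29: a=29^0·(≡11), b=29^3·(≡26) mod 29; (11|29)=-1, (26|29)=-1; (−1)^{0·3·14}·(-1)^3·(-1)^0 = -1.
v=7: a=7^1·(≡1), b=7^2·(≡1) mod 7; (1|7)=+1, (1|7)=+1; (−1)^{1·2·3}·(+1)^2·(+1)^1 = +1.
v=3: a=3^8·(≡1), b=3^14·(≡1) mod 3; (1|3)=+1, (1|3)=+1; (−1)^{8·14·1}·(+1)^14·(+1)^8 = +1.
|Ram(1729, -899)| = 4, even; anisotropic at {13, 19, 29, 31}.

[13, 19, 29, 31]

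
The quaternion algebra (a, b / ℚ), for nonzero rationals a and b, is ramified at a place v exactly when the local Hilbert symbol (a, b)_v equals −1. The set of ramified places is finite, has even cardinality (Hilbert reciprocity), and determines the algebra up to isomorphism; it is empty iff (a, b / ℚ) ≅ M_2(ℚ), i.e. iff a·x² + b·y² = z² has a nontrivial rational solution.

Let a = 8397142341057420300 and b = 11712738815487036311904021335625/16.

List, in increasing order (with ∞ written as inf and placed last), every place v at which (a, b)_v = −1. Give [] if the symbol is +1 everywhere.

[3, 23]

(a, b) ≡ (593147, 376257) mod (ℚ^×)²; places V = {2, 3, 5, 7, 17, 19, 23, 37, 41, ∞}.
(a,b)_23: α=3, u≡3; β=5, v≡12 (mod 23); (3|23)=+1, (12|23)=+1; sign (−1)^1·+1^5·+1^3 = -1.
(a,b)_3: α=2, u≡2; β=3, v≡1 (mod 3); (2|3)=-1, (1|3)=+1; sign (−1)^0·-1^3·+1^2 = -1.
(a,b)_37: α=1, u≡16; β=2, v≡28 (mod 37); (16|37)=+1, (28|37)=+1; sign (−1)^0·+1^2·+1^1 = +1.
(a,b)_7: α=2, u≡2; β=3, v≡3 (mod 7); (2|7)=+1, (3|7)=-1; sign (−1)^0·+1^3·-1^2 = +1.
(a,b)_∞: sgn(593147)=+, sgn(376257)=+, so +1.
(a,b)_41: α=3, u≡38; β=5, v≡11 (mod 41); (38|41)=-1, (11|41)=-1; sign (−1)^0·-1^5·-1^3 = +1.
(a,b)_2: α=2, β=-4; u≡3, v≡1 (mod 8); ε(u)ε(v)=1·0, αω(v)=2·0, βω(u)=-4·1; sum ≡ 0  ⇒  +1.
(a,b)_19: α=2, u≡17; β=3, v≡6 (mod 19); (17|19)=+1, (6|19)=+1; sign (−1)^0·+1^3·+1^2 = +1.
(a,b)_17: α=1, u≡14; β=2, v≡2 (mod 17); (14|17)=-1, (2|17)=+1; sign (−1)^0·-1^2·+1^1 = +1.
(a,b)_5: α=2, u≡2; β=4, v≡2 (mod 5); (2|5)=-1, (2|5)=-1; sign (−1)^0·-1^4·-1^2 = +1.
(593147, 376257 / ℚ) ramifies at {3, 23}: a division algebra.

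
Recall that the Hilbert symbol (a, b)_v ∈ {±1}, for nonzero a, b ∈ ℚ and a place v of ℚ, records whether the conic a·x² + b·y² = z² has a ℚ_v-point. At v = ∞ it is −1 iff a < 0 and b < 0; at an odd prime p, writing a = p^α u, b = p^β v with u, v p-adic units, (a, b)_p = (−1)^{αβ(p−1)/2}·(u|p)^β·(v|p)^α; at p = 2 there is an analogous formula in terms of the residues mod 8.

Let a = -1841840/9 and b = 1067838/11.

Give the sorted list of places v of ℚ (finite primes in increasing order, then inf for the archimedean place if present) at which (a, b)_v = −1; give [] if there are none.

Mod squares: a ≡ -115115, b ≡ 32538. Check v ∈ {∞, 2, 3, 5, 7, 11, 13, 17, 19, 23, 29}.
v=∞: -115115 < 0 and 32538 > 0  ⇒  (a,b)_∞ = +1.
v=23: a=23^1·(≡16), b=23^0·(≡12) mod 23; (16|23)=+1, (12|23)=+1; (−1)^{1·0·11}·(+1)^0·(+1)^1 = +1.
v=7: a=7^1·(≡5), b=7^0·(≡4) mod 7; (5|7)=-1, (4|7)=+1; (−1)^{1·0·3}·(-1)^0·(+1)^1 = +1.
v=19: a=19^0·(≡17), b=19^2·(≡15) mod 19; (17|19)=+1, (15|19)=-1; (−1)^{0·2·9}·(+1)^2·(-1)^0 = +1.
v=11: a=11^1·(≡10), b=11^-1·(≡2) mod 11; (10|11)=-1, (2|11)=-1; (−1)^{1·-1·5}·(-1)^-1·(-1)^1 = -1.
v=17: a=17^0·(≡16), b=17^1·(≡3) mod 17; (16|17)=+1, (3|17)=-1; (−1)^{0·1·8}·(+1)^1·(-1)^0 = +1.
v=2: v_2(a)=4, v_2(b)=1; units ≡ 5, 5 (mod 8); ε·ε+αω+βω = 0·0+4·1+1·1 ≡ 1  ⇒  (a,b)_2 = -1.
v=3: a=3^-2·(≡1), b=3^1·(≡1) mod 3; (1|3)=+1, (1|3)=+1; (−1)^{-2·1·1}·(+1)^1·(+1)^-2 = +1.
v=5: a=5^1·(≡3), b=5^0·(≡3) mod 5; (3|5)=-1, (3|5)=-1; (−1)^{1·0·2}·(-1)^0·(-1)^1 = -1.
v=13: a=13^1·(≡8), b=13^0·(≡4) mod 13; (8|13)=-1, (4|13)=+1; (−1)^{1·0·6}·(-1)^0·(+1)^1 = +1.
v=29: a=29^0·(≡17), b=29^1·(≡23) mod 29; (17|29)=-1, (23|29)=+1; (−1)^{0·1·14}·(-1)^1·(+1)^0 = -1.
Ram(-115115, 32538) = {2, 5, 11, 29}; no ℚ_2-point on the conic.

[2, 5, 11, 29]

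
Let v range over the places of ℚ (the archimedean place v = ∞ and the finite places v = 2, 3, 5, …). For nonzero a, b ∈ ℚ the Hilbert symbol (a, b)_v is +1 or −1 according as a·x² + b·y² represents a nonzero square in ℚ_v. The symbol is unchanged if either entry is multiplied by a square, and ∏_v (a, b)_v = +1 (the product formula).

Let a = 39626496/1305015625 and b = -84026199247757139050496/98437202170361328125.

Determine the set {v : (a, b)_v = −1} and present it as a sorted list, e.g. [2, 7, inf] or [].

[2, 3, 13, 37]

Mod squares: a ≡ 39, b ≡ -17205. Check v ∈ {∞, 2, 3, 5, 7, 13, 17, 31, 37}.
v=13: a=13^1·(≡1), b=13^4·(≡11) mod 13; (1|13)=+1, (11|13)=-1; (−1)^{1·4·6}·(+1)^4·(-1)^1 = -1.
v=2: v_2(a)=8, v_2(b)=16; units ≡ 7, 3 (mod 8); ε·ε+αω+βω = 1·1+8·1+16·0 ≡ 1  ⇒  (a,b)_2 = -1.
v=31: a=31^0·(≡18), b=31^1·(≡13) mod 31; (18|31)=+1, (13|31)=-1; (−1)^{0·1·15}·(+1)^1·(-1)^0 = +1.
v=7: a=7^2·(≡2), b=7^6·(≡1) mod 7; (2|7)=+1, (1|7)=+1; (−1)^{2·6·3}·(+1)^6·(+1)^2 = +1.
v=5: a=5^-6·(≡1), b=5^-11·(≡1) mod 5; (1|5)=+1, (1|5)=+1; (−1)^{-6·-11·2}·(+1)^-11·(+1)^-6 = +1.
v=∞: 39 > 0 and -17205 < 0  ⇒  (a,b)_∞ = +1.
v=17: a=17^-4·(≡3), b=17^-10·(≡13) mod 17; (3|17)=-1, (13|17)=+1; (−1)^{-4·-10·8}·(-1)^-10·(+1)^-4 = +1.
v=37: a=37^0·(≡13), b=37^3·(≡30) mod 37; (13|37)=-1, (30|37)=+1; (−1)^{0·3·18}·(-1)^3·(+1)^0 = -1.
v=3: a=3^5·(≡1), b=3^5·(≡1) mod 3; (1|3)=+1, (1|3)=+1; (−1)^{5·5·1}·(+1)^5·(+1)^5 = -1.
Ram(39, -17205) = {2, 3, 13, 37}; no ℚ_2-point on the conic.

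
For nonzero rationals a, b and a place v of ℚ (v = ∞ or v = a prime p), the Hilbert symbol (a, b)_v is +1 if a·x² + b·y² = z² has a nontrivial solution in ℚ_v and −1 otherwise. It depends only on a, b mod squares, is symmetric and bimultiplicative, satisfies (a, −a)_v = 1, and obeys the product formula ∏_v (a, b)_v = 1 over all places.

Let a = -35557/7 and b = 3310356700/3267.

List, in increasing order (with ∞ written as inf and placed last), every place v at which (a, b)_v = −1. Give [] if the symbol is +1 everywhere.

[3, 37]

Mod squares: a ≡ -259, b ≡ 2109. Check v ∈ {∞, 2, 3, 5, 7, 11, 19, 31, 37}.
v=31: a=31^2·(≡8), b=31^2·(≡19) mod 31; (8|31)=+1, (19|31)=+1; (−1)^{2·2·15}·(+1)^2·(+1)^2 = +1.
v=2: v_2(a)=0, v_2(b)=2; units ≡ 5, 5 (mod 8); ε·ε+αω+βω = 0·0+0·1+2·1 ≡ 0  ⇒  (a,b)_2 = +1.
v=5: a=5^0·(≡4), b=5^2·(≡4) mod 5; (4|5)=+1, (4|5)=+1; (−1)^{0·2·2}·(+1)^2·(+1)^0 = +1.
v=11: a=11^0·(≡4), b=11^-2·(≡7) mod 11; (4|11)=+1, (7|11)=-1; (−1)^{0·-2·5}·(+1)^-2·(-1)^0 = +1.
v=7: a=7^-1·(≡3), b=7^2·(≡1) mod 7; (3|7)=-1, (1|7)=+1; (−1)^{-1·2·3}·(-1)^2·(+1)^-1 = +1.
v=∞: -259 < 0 and 2109 > 0  ⇒  (a,b)_∞ = +1.
v=19: a=19^0·(≡7), b=19^1·(≡16) mod 19; (7|19)=+1, (16|19)=+1; (−1)^{0·1·9}·(+1)^1·(+1)^0 = +1.
v=3: a=3^0·(≡2), b=3^-3·(≡1) mod 3; (2|3)=-1, (1|3)=+1; (−1)^{0·-3·1}·(-1)^-3·(+1)^0 = -1.
v=37: a=37^1·(≡16), b=37^1·(≡6) mod 37; (16|37)=+1, (6|37)=-1; (−1)^{1·1·18}·(+1)^1·(-1)^1 = -1.
(-259, 2109 / ℚ) ramifies at {3, 37}: a division algebra.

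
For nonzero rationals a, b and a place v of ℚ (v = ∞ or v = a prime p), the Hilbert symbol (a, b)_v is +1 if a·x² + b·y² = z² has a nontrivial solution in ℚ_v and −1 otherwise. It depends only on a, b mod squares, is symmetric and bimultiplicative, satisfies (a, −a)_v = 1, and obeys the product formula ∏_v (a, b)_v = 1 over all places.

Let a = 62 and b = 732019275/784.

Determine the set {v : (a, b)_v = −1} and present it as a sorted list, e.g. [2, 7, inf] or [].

(a, b) ≡ (62, 2139) mod (ℚ^×)²; places V = {2, 3, 5, 7, 13, 23, 31, ∞}.
(a,b)_5: α=0, u≡2; β=2, v≡4 (mod 5); (2|5)=-1, (4|5)=+1; sign (−1)^0·-1^2·+1^0 = +1.
(a,b)_31: α=1, u≡2; β=1, v≡9 (mod 31); (2|31)=+1, (9|31)=+1; sign (−1)^1·+1^1·+1^1 = -1.
(a,b)_23: α=0, u≡16; β=1, v≡4 (mod 23); (16|23)=+1, (4|23)=+1; sign (−1)^0·+1^1·+1^0 = +1.
(a,b)_2: α=1, β=-4; u≡7, v≡3 (mod 8); ε(u)ε(v)=1·1, αω(v)=1·1, βω(u)=-4·0; sum ≡ 0  ⇒  +1.
(a,b)_7: α=0, u≡6; β=-2, v≡4 (mod 7); (6|7)=-1, (4|7)=+1; sign (−1)^0·-1^-2·+1^0 = +1.
(a,b)_13: α=0, u≡10; β=2, v≡11 (mod 13); (10|13)=+1, (11|13)=-1; sign (−1)^0·+1^2·-1^0 = +1.
(a,b)_∞: sgn(62)=+, sgn(2139)=+, so +1.
(a,b)_3: α=0, u≡2; β=5, v≡2 (mod 3); (2|3)=-1, (2|3)=-1; sign (−1)^0·-1^5·-1^0 = -1.
(62, 2139 / ℚ) ramifies at {3, 31}: a division algebra.

[3, 31]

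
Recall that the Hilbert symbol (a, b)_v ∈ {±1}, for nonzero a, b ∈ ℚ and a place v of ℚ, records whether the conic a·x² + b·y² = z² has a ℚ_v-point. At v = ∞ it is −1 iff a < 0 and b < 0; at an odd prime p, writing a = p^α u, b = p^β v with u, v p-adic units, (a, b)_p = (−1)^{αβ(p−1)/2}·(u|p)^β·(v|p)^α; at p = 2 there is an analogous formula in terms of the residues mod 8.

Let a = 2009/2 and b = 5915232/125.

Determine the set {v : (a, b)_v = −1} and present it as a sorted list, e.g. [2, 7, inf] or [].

[5, 47]

Mod squares: a ≡ 82, b ≡ 205390. Check v ∈ {∞, 2, 3, 5, 7, 19, 23, 41, 47}.
v=41: a=41^1·(≡4), b=41^0·(≡40) mod 41; (4|41)=+1, (40|41)=+1; (−1)^{1·0·20}·(+1)^0·(+1)^1 = +1.
v=3: a=3^0·(≡1), b=3^2·(≡1) mod 3; (1|3)=+1, (1|3)=+1; (−1)^{0·2·1}·(+1)^2·(+1)^0 = +1.
v=5: a=5^0·(≡2), b=5^-3·(≡2) mod 5; (2|5)=-1, (2|5)=-1; (−1)^{0·-3·2}·(-1)^-3·(-1)^0 = -1.
v=47: a=47^0·(≡41), b=47^1·(≡30) mod 47; (41|47)=-1, (30|47)=-1; (−1)^{0·1·23}·(-1)^1·(-1)^0 = -1.
v=19: a=19^0·(≡7), b=19^1·(≡15) mod 19; (7|19)=+1, (15|19)=-1; (−1)^{0·1·9}·(+1)^1·(-1)^0 = +1.
v=∞: 82 > 0 and 205390 > 0  ⇒  (a,b)_∞ = +1.
v=23: a=23^0·(≡4), b=23^1·(≡9) mod 23; (4|23)=+1, (9|23)=+1; (−1)^{0·1·11}·(+1)^1·(+1)^0 = +1.
v=7: a=7^2·(≡3), b=7^0·(≡6) mod 7; (3|7)=-1, (6|7)=-1; (−1)^{2·0·3}·(-1)^0·(-1)^2 = +1.
v=2: v_2(a)=-1, v_2(b)=5; units ≡ 1, 7 (mod 8); ε·ε+αω+βω = 0·1+-1·0+5·0 ≡ 0  ⇒  (a,b)_2 = +1.
Ram(82, 205390) = {5, 47}; no ℚ_5-point on the conic.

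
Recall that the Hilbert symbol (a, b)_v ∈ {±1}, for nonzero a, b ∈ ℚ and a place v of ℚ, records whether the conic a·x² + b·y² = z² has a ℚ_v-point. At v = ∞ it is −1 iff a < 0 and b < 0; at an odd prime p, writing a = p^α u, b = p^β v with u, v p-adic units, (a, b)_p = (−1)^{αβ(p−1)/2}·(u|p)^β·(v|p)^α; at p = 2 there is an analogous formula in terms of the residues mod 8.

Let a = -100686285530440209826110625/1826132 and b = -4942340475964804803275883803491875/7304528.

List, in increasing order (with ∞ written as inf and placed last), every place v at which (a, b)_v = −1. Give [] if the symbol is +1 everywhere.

(a, b) ≡ (-589589, -19027533679) mod (ℚ^×)²; places V = {2, 3, 5, 7, 11, 13, 17, 19, 23, 29, 31, 37, ∞}.
(a,b)_19: α=1, u≡15; β=1, v≡7 (mod 19); (15|19)=-1, (7|19)=+1; sign (−1)^1·-1^1·+1^1 = +1.
(a,b)_29: α=6, u≡2; β=7, v≡27 (mod 29); (2|29)=-1, (27|29)=-1; sign (−1)^0·-1^7·-1^6 = -1.
(a,b)_3: α=0, u≡1; β=2, v≡2 (mod 3); (1|3)=+1, (2|3)=-1; sign (−1)^0·+1^2·-1^0 = +1.
(a,b)_31: α=1, u≡24; β=1, v≡28 (mod 31); (24|31)=-1, (28|31)=+1; sign (−1)^1·-1^1·+1^1 = +1.
(a,b)_23: α=2, u≡1; β=3, v≡1 (mod 23); (1|23)=+1, (1|23)=+1; sign (−1)^0·+1^3·+1^2 = +1.
(a,b)_37: α=2, u≡20; β=3, v≡29 (mod 37); (20|37)=-1, (29|37)=-1; sign (−1)^0·-1^3·-1^2 = -1.
(a,b)_17: α=2, u≡7; β=3, v≡9 (mod 17); (7|17)=-1, (9|17)=+1; sign (−1)^0·-1^3·+1^2 = -1.
(a,b)_2: α=-2, β=-4; u≡3, v≡1 (mod 8); ε(u)ε(v)=1·0, αω(v)=-2·0, βω(u)=-4·1; sum ≡ 0  ⇒  +1.
(a,b)_7: α=-3, u≡2; β=-3, v≡2 (mod 7); (2|7)=+1, (2|7)=+1; sign (−1)^1·+1^-3·+1^-3 = -1.
(a,b)_13: α=3, u≡4; β=4, v≡11 (mod 13); (4|13)=+1, (11|13)=-1; sign (−1)^0·+1^4·-1^3 = -1.
(a,b)_∞: sgn(-589589)=−, sgn(-19027533679)=−, so -1.
(a,b)_5: α=4, u≡4; β=4, v≡1 (mod 5); (4|5)=+1, (1|5)=+1; sign (−1)^0·+1^4·+1^4 = +1.
(a,b)_11: α=-3, u≡5; β=-3, v≡7 (mod 11); (5|11)=+1, (7|11)=-1; sign (−1)^1·+1^-3·-1^-3 = +1.
(-589589, -19027533679 / ℚ) ramifies at {7, 13, 17, 29, 37, ∞}: a division algebra.

[7, 13, 17, 29, 37, inf]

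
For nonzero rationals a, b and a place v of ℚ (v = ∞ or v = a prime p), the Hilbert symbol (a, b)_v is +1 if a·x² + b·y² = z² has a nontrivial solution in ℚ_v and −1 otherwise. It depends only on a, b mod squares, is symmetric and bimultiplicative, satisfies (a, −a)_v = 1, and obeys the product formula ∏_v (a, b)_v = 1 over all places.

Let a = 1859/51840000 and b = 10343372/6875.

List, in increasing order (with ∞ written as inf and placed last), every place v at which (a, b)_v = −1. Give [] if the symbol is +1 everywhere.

[13, 29]

(a, b) ≡ (11, 78793) mod (ℚ^×)²; places V = {2, 3, 5, 11, 13, 19, 29, ∞}.
(a,b)_29: α=0, u≡15; β=1, v≡13 (mod 29); (15|29)=-1, (13|29)=+1; sign (−1)^0·-1^1·+1^0 = -1.
(a,b)_11: α=1, u≡5; β=-1, v≡8 (mod 11); (5|11)=+1, (8|11)=-1; sign (−1)^1·+1^-1·-1^1 = +1.
(a,b)_5: α=-4, u≡1; β=-4, v≡2 (mod 5); (1|5)=+1, (2|5)=-1; sign (−1)^0·+1^-4·-1^-4 = +1.
(a,b)_3: α=-4, u≡2; β=0, v≡1 (mod 3); (2|3)=-1, (1|3)=+1; sign (−1)^0·-1^0·+1^-4 = +1.
(a,b)_13: α=2, u≡6; β=1, v≡4 (mod 13); (6|13)=-1, (4|13)=+1; sign (−1)^0·-1^1·+1^2 = -1.
(a,b)_2: α=-10, β=2; u≡3, v≡1 (mod 8); ε(u)ε(v)=1·0, αω(v)=-10·0, βω(u)=2·1; sum ≡ 0  ⇒  +1.
(a,b)_∞: sgn(11)=+, sgn(78793)=+, so +1.
(a,b)_19: α=0, u≡16; β=3, v≡4 (mod 19); (16|19)=+1, (4|19)=+1; sign (−1)^0·+1^3·+1^0 = +1.
|Ram(11, 78793)| = 2, even; anisotropic at {13, 29}.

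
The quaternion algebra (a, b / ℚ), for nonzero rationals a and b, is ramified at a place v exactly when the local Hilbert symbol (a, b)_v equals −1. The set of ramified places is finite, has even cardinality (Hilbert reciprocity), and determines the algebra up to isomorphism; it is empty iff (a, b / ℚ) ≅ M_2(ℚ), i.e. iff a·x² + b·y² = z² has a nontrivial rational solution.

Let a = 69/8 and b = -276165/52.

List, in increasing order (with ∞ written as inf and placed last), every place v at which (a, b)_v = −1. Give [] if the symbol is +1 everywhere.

Mod squares: a ≡ 138, b ≡ -1105. Check v ∈ {∞, 2, 3, 5, 13, 17, 19, 23}.
v=3: a=3^1·(≡1), b=3^2·(≡2) mod 3; (1|3)=+1, (2|3)=-1; (−1)^{1·2·1}·(+1)^2·(-1)^1 = -1.
v=19: a=19^0·(≡11), b=19^2·(≡1) mod 19; (11|19)=+1, (1|19)=+1; (−1)^{0·2·9}·(+1)^2·(+1)^0 = +1.
v=23: a=23^1·(≡9), b=23^0·(≡7) mod 23; (9|23)=+1, (7|23)=-1; (−1)^{1·0·11}·(+1)^0·(-1)^1 = -1.
v=2: v_2(a)=-3, v_2(b)=-2; units ≡ 5, 7 (mod 8); ε·ε+αω+βω = 0·1+-3·0+-2·1 ≡ 0  ⇒  (a,b)_2 = +1.
v=∞: 138 > 0 and -1105 < 0  ⇒  (a,b)_∞ = +1.
v=5: a=5^0·(≡3), b=5^1·(≡1) mod 5; (3|5)=-1, (1|5)=+1; (−1)^{0·1·2}·(-1)^1·(+1)^0 = -1.
v=17: a=17^0·(≡15), b=17^1·(≡7) mod 17; (15|17)=+1, (7|17)=-1; (−1)^{0·1·8}·(+1)^1·(-1)^0 = +1.
v=13: a=13^0·(≡7), b=13^-1·(≡5) mod 13; (7|13)=-1, (5|13)=-1; (−1)^{0·-1·6}·(-1)^-1·(-1)^0 = -1.
Ram(138, -1105) = {3, 5, 13, 23}; no ℚ_3-point on the conic.

[3, 5, 13, 23]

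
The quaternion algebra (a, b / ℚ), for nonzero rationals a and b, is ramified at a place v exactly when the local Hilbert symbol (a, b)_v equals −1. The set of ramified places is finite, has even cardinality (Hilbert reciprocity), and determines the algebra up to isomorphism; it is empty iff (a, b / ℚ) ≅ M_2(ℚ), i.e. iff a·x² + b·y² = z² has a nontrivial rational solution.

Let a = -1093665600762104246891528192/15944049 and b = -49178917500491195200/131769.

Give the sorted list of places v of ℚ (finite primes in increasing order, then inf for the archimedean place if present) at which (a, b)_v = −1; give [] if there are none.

[2, 7, 23, inf]

(a, b) ≡ (-5894693, -133) mod (ℚ^×)²; places V = {2, 3, 5, 7, 11, 19, 23, 41, 47, ∞}.
(a,b)_7: α=9, u≡4; β=7, v≡2 (mod 7); (4|7)=+1, (2|7)=+1; sign (−1)^1·+1^7·+1^9 = -1.
(a,b)_2: α=14, β=6; u≡3, v≡3 (mod 8); ε(u)ε(v)=1·1, αω(v)=14·1, βω(u)=6·1; sum ≡ 1  ⇒  -1.
(a,b)_41: α=3, u≡29; β=2, v≡21 (mod 41); (29|41)=-1, (21|41)=+1; sign (−1)^0·-1^2·+1^3 = +1.
(a,b)_3: α=-2, u≡1; β=-2, v≡2 (mod 3); (1|3)=+1, (2|3)=-1; sign (−1)^0·+1^-2·-1^-2 = +1.
(a,b)_5: α=0, u≡2; β=2, v≡3 (mod 5); (2|5)=-1, (3|5)=-1; sign (−1)^0·-1^2·-1^0 = +1.
(a,b)_∞: sgn(-5894693)=−, sgn(-133)=−, so -1.
(a,b)_47: α=3, u≡34; β=2, v≡21 (mod 47); (34|47)=+1, (21|47)=+1; sign (−1)^0·+1^2·+1^3 = +1.
(a,b)_19: α=1, u≡11; β=1, v≡14 (mod 19); (11|19)=+1, (14|19)=-1; sign (−1)^1·+1^1·-1^1 = +1.
(a,b)_23: α=3, u≡14; β=2, v≡7 (mod 23); (14|23)=-1, (7|23)=-1; sign (−1)^0·-1^2·-1^3 = -1.
(a,b)_11: α=-6, u≡4; β=-4, v≡7 (mod 11); (4|11)=+1, (7|11)=-1; sign (−1)^0·+1^-4·-1^-6 = +1.
Ram(-5894693, -133) = {2, 7, 23, ∞}; no ℚ_2-point on the conic.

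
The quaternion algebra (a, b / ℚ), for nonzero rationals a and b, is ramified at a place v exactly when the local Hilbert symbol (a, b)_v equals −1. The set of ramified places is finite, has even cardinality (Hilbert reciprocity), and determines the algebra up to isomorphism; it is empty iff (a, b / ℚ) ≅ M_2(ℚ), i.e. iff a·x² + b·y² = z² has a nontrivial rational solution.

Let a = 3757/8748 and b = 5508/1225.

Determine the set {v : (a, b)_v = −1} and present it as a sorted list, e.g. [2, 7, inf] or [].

Mod squares: a ≡ 39, b ≡ 17. Check v ∈ {∞, 2, 3, 5, 7, 13, 17}.
v=7: a=7^0·(≡1), b=7^-2·(≡5) mod 7; (1|7)=+1, (5|7)=-1; (−1)^{0·-2·3}·(+1)^-2·(-1)^0 = +1.
v=5: a=5^0·(≡4), b=5^-2·(≡2) mod 5; (4|5)=+1, (2|5)=-1; (−1)^{0·-2·2}·(+1)^-2·(-1)^0 = +1.
v=13: a=13^1·(≡10), b=13^0·(≡3) mod 13; (10|13)=+1, (3|13)=+1; (−1)^{1·0·6}·(+1)^0·(+1)^1 = +1.
v=17: a=17^2·(≡3), b=17^1·(≡1) mod 17; (3|17)=-1, (1|17)=+1; (−1)^{2·1·8}·(-1)^1·(+1)^2 = -1.
v=2: v_2(a)=-2, v_2(b)=2; units ≡ 7, 1 (mod 8); ε·ε+αω+βω = 1·0+-2·0+2·0 ≡ 0  ⇒  (a,b)_2 = +1.
v=3: a=3^-7·(≡1), b=3^4·(≡2) mod 3; (1|3)=+1, (2|3)=-1; (−1)^{-7·4·1}·(+1)^4·(-1)^-7 = -1.
v=∞: 39 > 0 and 17 > 0  ⇒  (a,b)_∞ = +1.
(39, 17 / ℚ) ramifies at {3, 17}: a division algebra.

[3, 17]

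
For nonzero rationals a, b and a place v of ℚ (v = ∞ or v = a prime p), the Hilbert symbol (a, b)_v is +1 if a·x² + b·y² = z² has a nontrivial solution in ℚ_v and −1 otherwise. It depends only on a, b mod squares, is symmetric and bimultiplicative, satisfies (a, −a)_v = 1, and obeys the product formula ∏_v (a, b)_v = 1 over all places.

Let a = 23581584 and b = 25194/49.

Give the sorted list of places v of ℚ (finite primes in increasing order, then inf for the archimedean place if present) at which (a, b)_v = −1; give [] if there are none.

Mod squares: a ≡ 969, b ≡ 25194. Check v ∈ {∞, 2, 3, 7, 13, 17, 19}.
v=19: a=19^1·(≡18), b=19^1·(≡10) mod 19; (18|19)=-1, (10|19)=-1; (−1)^{1·1·9}·(-1)^1·(-1)^1 = -1.
v=13: a=13^2·(≡7), b=13^1·(≡4) mod 13; (7|13)=-1, (4|13)=+1; (−1)^{2·1·6}·(-1)^1·(+1)^2 = -1.
v=3: a=3^3·(≡2), b=3^1·(≡1) mod 3; (2|3)=-1, (1|3)=+1; (−1)^{3·1·1}·(-1)^1·(+1)^3 = +1.
v=17: a=17^1·(≡3), b=17^1·(≡7) mod 17; (3|17)=-1, (7|17)=-1; (−1)^{1·1·8}·(-1)^1·(-1)^1 = +1.
v=2: v_2(a)=4, v_2(b)=1; units ≡ 1, 5 (mod 8); ε·ε+αω+βω = 0·0+4·1+1·0 ≡ 0  ⇒  (a,b)_2 = +1.
v=∞: 969 > 0 and 25194 > 0  ⇒  (a,b)_∞ = +1.
v=7: a=7^0·(≡5), b=7^-2·(≡1) mod 7; (5|7)=-1, (1|7)=+1; (−1)^{0·-2·3}·(-1)^-2·(+1)^0 = +1.
(969, 25194 / ℚ) ramifies at {13, 19}: a division algebra.

[13, 19]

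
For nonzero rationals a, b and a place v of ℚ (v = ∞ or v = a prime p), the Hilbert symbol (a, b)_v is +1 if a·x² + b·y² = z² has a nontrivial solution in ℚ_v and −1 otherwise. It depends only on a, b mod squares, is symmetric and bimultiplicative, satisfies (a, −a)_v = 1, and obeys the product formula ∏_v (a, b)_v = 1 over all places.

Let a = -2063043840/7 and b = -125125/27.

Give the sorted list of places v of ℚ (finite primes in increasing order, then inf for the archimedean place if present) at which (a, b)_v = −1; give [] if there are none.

[3, 5, 13, inf]

Mod squares: a ≡ -1155, b ≡ -15015. Check v ∈ {∞, 2, 3, 5, 7, 11, 13, 17}.
v=5: a=5^1·(≡1), b=5^3·(≡2) mod 5; (1|5)=+1, (2|5)=-1; (−1)^{1·3·2}·(+1)^3·(-1)^1 = -1.
v=3: a=3^1·(≡2), b=3^-3·(≡2) mod 3; (2|3)=-1, (2|3)=-1; (−1)^{1·-3·1}·(-1)^-3·(-1)^1 = -1.
v=7: a=7^-1·(≡3), b=7^1·(≡4) mod 7; (3|7)=-1, (4|7)=+1; (−1)^{-1·1·3}·(-1)^1·(+1)^-1 = +1.
v=∞: -1155 < 0 and -15015 < 0  ⇒  (a,b)_∞ = -1.
v=2: v_2(a)=8, v_2(b)=0; units ≡ 5, 1 (mod 8); ε·ε+αω+βω = 0·0+8·0+0·1 ≡ 0  ⇒  (a,b)_2 = +1.
v=17: a=17^2·(≡9), b=17^0·(≡8) mod 17; (9|17)=+1, (8|17)=+1; (−1)^{2·0·8}·(+1)^0·(+1)^2 = +1.
v=13: a=13^2·(≡8), b=13^1·(≡8) mod 13; (8|13)=-1, (8|13)=-1; (−1)^{2·1·6}·(-1)^1·(-1)^2 = -1.
v=11: a=11^1·(≡3), b=11^1·(≡2) mod 11; (3|11)=+1, (2|11)=-1; (−1)^{1·1·5}·(+1)^1·(-1)^1 = +1.
Ram(-1155, -15015) = {3, 5, 13, ∞}; no ℚ_3-point on the conic.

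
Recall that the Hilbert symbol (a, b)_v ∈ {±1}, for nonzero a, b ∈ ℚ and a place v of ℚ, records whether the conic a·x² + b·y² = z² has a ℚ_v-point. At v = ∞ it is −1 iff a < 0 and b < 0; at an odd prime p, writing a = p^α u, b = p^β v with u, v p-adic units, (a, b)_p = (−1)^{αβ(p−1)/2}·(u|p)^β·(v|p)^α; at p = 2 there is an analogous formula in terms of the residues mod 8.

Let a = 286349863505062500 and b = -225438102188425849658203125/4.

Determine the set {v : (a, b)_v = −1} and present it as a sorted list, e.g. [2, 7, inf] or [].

[13, 29]

Mod squares: a ≡ 3289, b ≡ -10005. Check v ∈ {∞, 2, 3, 5, 11, 13, 23, 29}.
v=2: v_2(a)=2, v_2(b)=-2; units ≡ 1, 3 (mod 8); ε·ε+αω+βω = 0·1+2·1+-2·0 ≡ 0  ⇒  (a,b)_2 = +1.
v=3: a=3^4·(≡1), b=3^9·(≡1) mod 3; (1|3)=+1, (1|3)=+1; (−1)^{4·9·1}·(+1)^9·(+1)^4 = +1.
v=13: a=13^3·(≡8), b=13^4·(≡5) mod 13; (8|13)=-1, (5|13)=-1; (−1)^{3·4·6}·(-1)^4·(-1)^3 = -1.
v=11: a=11^3·(≡10), b=11^4·(≡5) mod 11; (10|11)=-1, (5|11)=+1; (−1)^{3·4·5}·(-1)^4·(+1)^3 = +1.
v=5: a=5^6·(≡4), b=5^11·(≡1) mod 5; (4|5)=+1, (1|5)=+1; (−1)^{6·11·2}·(+1)^11·(+1)^6 = +1.
v=∞: 3289 > 0 and -10005 < 0  ⇒  (a,b)_∞ = +1.
v=23: a=23^1·(≡10), b=23^1·(≡1) mod 23; (10|23)=-1, (1|23)=+1; (−1)^{1·1·11}·(-1)^1·(+1)^1 = +1.
v=29: a=29^2·(≡10), b=29^3·(≡27) mod 29; (10|29)=-1, (27|29)=-1; (−1)^{2·3·14}·(-1)^3·(-1)^2 = -1.
Ram(3289, -10005) = {13, 29}; no ℚ_13-point on the conic.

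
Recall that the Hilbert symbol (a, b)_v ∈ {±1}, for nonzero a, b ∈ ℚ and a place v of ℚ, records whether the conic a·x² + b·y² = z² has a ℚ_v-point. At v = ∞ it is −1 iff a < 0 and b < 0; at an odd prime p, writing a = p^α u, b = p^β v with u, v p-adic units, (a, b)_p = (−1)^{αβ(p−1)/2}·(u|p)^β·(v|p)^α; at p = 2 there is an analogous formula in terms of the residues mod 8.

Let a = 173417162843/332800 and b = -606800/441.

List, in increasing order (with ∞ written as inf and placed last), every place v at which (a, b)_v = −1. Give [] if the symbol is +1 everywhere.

[2, 19, 37, 41]

Mod squares: a ≡ 4199, b ≡ -1517. Check v ∈ {∞, 2, 3, 5, 7, 13, 17, 19, 29, 37, 41, 47}.
v=17: a=17^3·(≡15), b=17^0·(≡2) mod 17; (15|17)=+1, (2|17)=+1; (−1)^{3·0·8}·(+1)^0·(+1)^3 = +1.
v=29: a=29^2·(≡5), b=29^0·(≡9) mod 29; (5|29)=+1, (9|29)=+1; (−1)^{2·0·14}·(+1)^0·(+1)^2 = +1.
v=5: a=5^-2·(≡4), b=5^2·(≡3) mod 5; (4|5)=+1, (3|5)=-1; (−1)^{-2·2·2}·(+1)^2·(-1)^-2 = +1.
v=3: a=3^0·(≡2), b=3^-2·(≡1) mod 3; (2|3)=-1, (1|3)=+1; (−1)^{0·-2·1}·(-1)^-2·(+1)^0 = +1.
v=19: a=19^1·(≡12), b=19^0·(≡15) mod 19; (12|19)=-1, (15|19)=-1; (−1)^{1·0·9}·(-1)^0·(-1)^1 = -1.
v=7: a=7^0·(≡6), b=7^-2·(≡1) mod 7; (6|7)=-1, (1|7)=+1; (−1)^{0·-2·3}·(-1)^-2·(+1)^0 = +1.
v=2: v_2(a)=-10, v_2(b)=4; units ≡ 7, 3 (mod 8); ε·ε+αω+βω = 1·1+-10·1+4·0 ≡ 1  ⇒  (a,b)_2 = -1.
v=37: a=37^0·(≡17), b=37^1·(≡3) mod 37; (17|37)=-1, (3|37)=+1; (−1)^{0·1·18}·(-1)^1·(+1)^0 = -1.
v=47: a=47^2·(≡17), b=47^0·(≡14) mod 47; (17|47)=+1, (14|47)=+1; (−1)^{2·0·23}·(+1)^0·(+1)^2 = +1.
v=13: a=13^-1·(≡5), b=13^0·(≡12) mod 13; (5|13)=-1, (12|13)=+1; (−1)^{-1·0·6}·(-1)^0·(+1)^-1 = +1.
v=41: a=41^0·(≡22), b=41^1·(≡4) mod 41; (22|41)=-1, (4|41)=+1; (−1)^{0·1·20}·(-1)^1·(+1)^0 = -1.
v=∞: 4199 > 0 and -1517 < 0  ⇒  (a,b)_∞ = +1.
Ram(4199, -1517) = {2, 19, 37, 41}; no ℚ_2-point on the conic.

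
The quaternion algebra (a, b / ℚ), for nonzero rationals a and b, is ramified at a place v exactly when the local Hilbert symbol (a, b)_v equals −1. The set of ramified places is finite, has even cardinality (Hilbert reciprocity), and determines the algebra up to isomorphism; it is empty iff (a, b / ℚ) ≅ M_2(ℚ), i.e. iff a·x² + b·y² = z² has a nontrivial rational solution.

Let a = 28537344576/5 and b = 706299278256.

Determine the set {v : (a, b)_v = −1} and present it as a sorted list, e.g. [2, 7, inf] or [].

(a, b) ≡ (76245, 167739) mod (ℚ^×)²; places V = {2, 3, 5, 11, 13, 17, 19, 23, ∞}.
(a,b)_3: α=5, u≡2; β=7, v≡2 (mod 3); (2|3)=-1, (2|3)=-1; sign (−1)^1·-1^7·-1^5 = -1.
(a,b)_∞: sgn(76245)=+, sgn(167739)=+, so +1.
(a,b)_5: α=-1, u≡1; β=0, v≡1 (mod 5); (1|5)=+1, (1|5)=+1; sign (−1)^0·+1^0·+1^-1 = +1.
(a,b)_13: α=1, u≡8; β=1, v≡2 (mod 13); (8|13)=-1, (2|13)=-1; sign (−1)^0·-1^1·-1^1 = +1.
(a,b)_17: α=1, u≡10; β=1, v≡5 (mod 17); (10|17)=-1, (5|17)=-1; sign (−1)^0·-1^1·-1^1 = +1.
(a,b)_11: α=0, u≡3; β=1, v≡9 (mod 11); (3|11)=+1, (9|11)=+1; sign (−1)^0·+1^1·+1^0 = +1.
(a,b)_2: α=6, β=4; u≡5, v≡3 (mod 8); ε(u)ε(v)=0·1, αω(v)=6·1, βω(u)=4·1; sum ≡ 0  ⇒  +1.
(a,b)_23: α=1, u≡9; β=1, v≡4 (mod 23); (9|23)=+1, (4|23)=+1; sign (−1)^1·+1^1·+1^1 = -1.
(a,b)_19: α=2, u≡1; β=2, v≡5 (mod 19); (1|19)=+1, (5|19)=+1; sign (−1)^0·+1^2·+1^2 = +1.
(76245, 167739 / ℚ) ramifies at {3, 23}: a division algebra.

[3, 23]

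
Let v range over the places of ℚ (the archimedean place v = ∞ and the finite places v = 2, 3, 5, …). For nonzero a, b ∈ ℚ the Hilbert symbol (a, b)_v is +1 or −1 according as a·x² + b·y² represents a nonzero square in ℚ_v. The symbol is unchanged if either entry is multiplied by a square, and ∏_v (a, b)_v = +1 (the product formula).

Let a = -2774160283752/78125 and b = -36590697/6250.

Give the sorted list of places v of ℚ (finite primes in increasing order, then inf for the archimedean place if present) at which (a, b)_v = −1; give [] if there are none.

Mod squares: a ≡ -4290, b ≡ -330. Check v ∈ {∞, 2, 3, 5, 11, 13}.
v=3: a=3^15·(≡1), b=3^9·(≡1) mod 3; (1|3)=+1, (1|3)=+1; (−1)^{15·9·1}·(+1)^9·(+1)^15 = -1.
v=2: v_2(a)=3, v_2(b)=-1; units ≡ 7, 3 (mod 8); ε·ε+αω+βω = 1·1+3·1+-1·0 ≡ 0  ⇒  (a,b)_2 = +1.
v=11: a=11^1·(≡8), b=11^1·(≡3) mod 11; (8|11)=-1, (3|11)=+1; (−1)^{1·1·5}·(-1)^1·(+1)^1 = +1.
v=13: a=13^3·(≡2), b=13^2·(≡8) mod 13; (2|13)=-1, (8|13)=-1; (−1)^{3·2·6}·(-1)^2·(-1)^3 = -1.
v=∞: -4290 < 0 and -330 < 0  ⇒  (a,b)_∞ = -1.
v=5: a=5^-7·(≡3), b=5^-5·(≡4) mod 5; (3|5)=-1, (4|5)=+1; (−1)^{-7·-5·2}·(-1)^-5·(+1)^-7 = -1.
|Ram(-4290, -330)| = 4, even; anisotropic at {3, 5, 13, ∞}.

[3, 5, 13, inf]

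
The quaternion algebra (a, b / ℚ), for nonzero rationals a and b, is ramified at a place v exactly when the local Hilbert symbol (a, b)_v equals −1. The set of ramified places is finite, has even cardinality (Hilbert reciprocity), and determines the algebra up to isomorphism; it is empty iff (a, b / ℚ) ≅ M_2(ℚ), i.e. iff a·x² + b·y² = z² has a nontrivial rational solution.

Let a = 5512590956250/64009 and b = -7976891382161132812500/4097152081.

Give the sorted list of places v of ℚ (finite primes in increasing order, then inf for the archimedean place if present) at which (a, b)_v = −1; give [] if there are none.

[2, 3, 5, 17]

Mod squares: a ≡ 170, b ≡ -357. Check v ∈ {∞, 2, 3, 5, 7, 11, 17, 23}.
v=2: v_2(a)=1, v_2(b)=2; units ≡ 5, 3 (mod 8); ε·ε+αω+βω = 0·1+1·1+2·1 ≡ 1  ⇒  (a,b)_2 = -1.
v=11: a=11^-2·(≡4), b=11^-4·(≡2) mod 11; (4|11)=+1, (2|11)=-1; (−1)^{-2·-4·5}·(+1)^-4·(-1)^-2 = +1.
v=23: a=23^-2·(≡4), b=23^-4·(≡5) mod 23; (4|23)=+1, (5|23)=-1; (−1)^{-2·-4·11}·(+1)^-4·(-1)^-2 = +1.
v=5: a=5^5·(≡4), b=5^12·(≡3) mod 5; (4|5)=+1, (3|5)=-1; (−1)^{5·12·2}·(+1)^12·(-1)^5 = -1.
v=∞: 170 > 0 and -357 < 0  ⇒  (a,b)_∞ = +1.
v=17: a=17^1·(≡5), b=17^1·(≡15) mod 17; (5|17)=-1, (15|17)=+1; (−1)^{1·1·8}·(-1)^1·(+1)^1 = -1.
v=7: a=7^8·(≡1), b=7^11·(≡3) mod 7; (1|7)=+1, (3|7)=-1; (−1)^{8·11·3}·(+1)^11·(-1)^8 = +1.
v=3: a=3^2·(≡2), b=3^5·(≡1) mod 3; (2|3)=-1, (1|3)=+1; (−1)^{2·5·1}·(-1)^5·(+1)^2 = -1.
(170, -357 / ℚ) ramifies at {2, 3, 5, 17}: a division algebra.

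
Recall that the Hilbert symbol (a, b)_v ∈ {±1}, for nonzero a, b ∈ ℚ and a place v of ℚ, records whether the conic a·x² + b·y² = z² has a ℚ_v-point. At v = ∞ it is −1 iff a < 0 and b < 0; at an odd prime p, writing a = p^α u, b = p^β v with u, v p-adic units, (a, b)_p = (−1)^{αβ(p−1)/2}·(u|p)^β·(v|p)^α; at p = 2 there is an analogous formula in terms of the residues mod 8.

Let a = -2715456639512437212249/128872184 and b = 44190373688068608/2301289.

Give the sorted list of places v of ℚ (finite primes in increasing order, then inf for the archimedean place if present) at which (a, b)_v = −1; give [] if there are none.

[2, 11]

(a, b) ≡ (-14, 858) mod (ℚ^×)²; places V = {2, 3, 7, 11, 13, 31, 37, 41, 47, 53, ∞}.
(a,b)_11: α=6, u≡10; β=1, v≡5 (mod 11); (10|11)=-1, (5|11)=+1; sign (−1)^0·-1^1·+1^6 = -1.
(a,b)_∞: sgn(-14)=−, sgn(858)=+, so +1.
(a,b)_53: α=2, u≡33; β=2, v≡37 (mod 53); (33|53)=-1, (37|53)=+1; sign (−1)^0·-1^2·+1^2 = +1.
(a,b)_3: α=2, u≡1; β=3, v≡1 (mod 3); (1|3)=+1, (1|3)=+1; sign (−1)^0·+1^3·+1^2 = +1.
(a,b)_41: α=-2, u≡11; β=-2, v≡34 (mod 41); (11|41)=-1, (34|41)=-1; sign (−1)^0·-1^-2·-1^-2 = +1.
(a,b)_31: α=2, u≡17; β=2, v≡22 (mod 31); (17|31)=-1, (22|31)=-1; sign (−1)^0·-1^2·-1^2 = +1.
(a,b)_47: α=2, u≡39; β=0, v≡2 (mod 47); (39|47)=-1, (2|47)=+1; sign (−1)^0·-1^0·+1^2 = +1.
(a,b)_37: α=-2, u≡32; β=-2, v≡33 (mod 37); (32|37)=-1, (33|37)=+1; sign (−1)^0·-1^-2·+1^-2 = +1.
(a,b)_13: α=4, u≡4; β=3, v≡3 (mod 13); (4|13)=+1, (3|13)=+1; sign (−1)^0·+1^3·+1^4 = +1.
(a,b)_7: α=-1, u≡6; β=2, v≡4 (mod 7); (6|7)=-1, (4|7)=+1; sign (−1)^0·-1^2·+1^-1 = +1.
(a,b)_2: α=-3, β=9; u≡1, v≡5 (mod 8); ε(u)ε(v)=0·0, αω(v)=-3·1, βω(u)=9·0; sum ≡ 1  ⇒  -1.
Ram(-14, 858) = {2, 11}; no ℚ_2-point on the conic.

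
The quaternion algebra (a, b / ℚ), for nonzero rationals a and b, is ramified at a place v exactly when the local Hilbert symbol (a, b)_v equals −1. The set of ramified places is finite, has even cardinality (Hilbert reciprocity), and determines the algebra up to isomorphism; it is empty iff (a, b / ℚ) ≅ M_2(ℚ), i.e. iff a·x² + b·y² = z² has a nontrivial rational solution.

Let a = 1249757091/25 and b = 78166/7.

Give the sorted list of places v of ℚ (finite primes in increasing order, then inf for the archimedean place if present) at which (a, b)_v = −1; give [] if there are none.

Mod squares: a ≡ 11, b ≡ 4522. Check v ∈ {∞, 2, 3, 5, 7, 11, 17, 19}.
v=17: a=17^2·(≡14), b=17^1·(≡6) mod 17; (14|17)=-1, (6|17)=-1; (−1)^{2·1·8}·(-1)^1·(-1)^2 = -1.
v=11: a=11^3·(≡4), b=11^2·(≡9) mod 11; (4|11)=+1, (9|11)=+1; (−1)^{3·2·5}·(+1)^2·(+1)^3 = +1.
v=5: a=5^-2·(≡1), b=5^0·(≡3) mod 5; (1|5)=+1, (3|5)=-1; (−1)^{-2·0·2}·(+1)^0·(-1)^-2 = +1.
v=∞: 11 > 0 and 4522 > 0  ⇒  (a,b)_∞ = +1.
v=19: a=19^2·(≡6), b=19^1·(≡15) mod 19; (6|19)=+1, (15|19)=-1; (−1)^{2·1·9}·(+1)^1·(-1)^2 = +1.
v=7: a=7^0·(≡4), b=7^-1·(≡4) mod 7; (4|7)=+1, (4|7)=+1; (−1)^{0·-1·3}·(+1)^-1·(+1)^0 = +1.
v=3: a=3^2·(≡2), b=3^0·(≡1) mod 3; (2|3)=-1, (1|3)=+1; (−1)^{2·0·1}·(-1)^0·(+1)^2 = +1.
v=2: v_2(a)=0, v_2(b)=1; units ≡ 3, 5 (mod 8); ε·ε+αω+βω = 1·0+0·1+1·1 ≡ 1  ⇒  (a,b)_2 = -1.
|Ram(11, 4522)| = 2, even; anisotropic at {2, 17}.

[2, 17]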